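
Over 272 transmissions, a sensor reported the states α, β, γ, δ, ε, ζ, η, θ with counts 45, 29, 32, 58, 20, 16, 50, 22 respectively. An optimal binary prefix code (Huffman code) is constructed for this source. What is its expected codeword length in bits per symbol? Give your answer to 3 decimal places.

2.919 bits/symbol

Probabilities are the counts divided by 272.
Repeatedly combine the two least-probable nodes; the expected code length is the sum of the merged weights.
merge 1/17 + 5/68 → 9/68
merge 11/136 + 29/272 → 3/16
merge 2/17 + 9/68 → 1/4
merge 45/272 + 25/136 → 95/272
merge 3/16 + 29/136 → 109/272
merge 1/4 + 95/272 → 163/272
merge 109/272 + 163/272 → 1
L = 9/68 + 3/16 + 1/4 + 95/272 + 109/272 + 163/272 + 1 = 397/136 ≈ 2.919 bits/symbol.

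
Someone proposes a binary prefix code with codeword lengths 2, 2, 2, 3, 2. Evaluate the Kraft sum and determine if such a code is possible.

With common denominator 2^3 = 8: Σ 2^(−ℓᵢ) = 2/8 + 2/8 + 2/8 + 1/8 + 2/8 = 9/8 = 1.125.
Kraft's inequality requires Σ ≤ 1; here Σ = 1.125 > 1, so no such prefix code exists.

1.125; no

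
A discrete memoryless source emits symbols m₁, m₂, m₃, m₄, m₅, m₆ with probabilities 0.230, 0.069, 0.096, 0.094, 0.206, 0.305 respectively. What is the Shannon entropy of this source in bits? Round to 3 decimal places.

2.391 bits

H = −Σ pᵢ log₂ pᵢ.
−0.230·log₂(0.230) = 0.4877
−0.069·log₂(0.069) = 0.2662
−0.096·log₂(0.096) = 0.3246
−0.094·log₂(0.094) = 0.3207
−0.206·log₂(0.206) = 0.4695
−0.305·log₂(0.305) = 0.5225
Sum ≈ 2.3911 → 2.391 bits.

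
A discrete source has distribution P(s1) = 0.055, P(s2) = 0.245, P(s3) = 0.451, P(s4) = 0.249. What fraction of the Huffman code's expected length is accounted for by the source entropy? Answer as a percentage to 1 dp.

Entropy H = −Σ p log₂ p ≈ 1.7448 bits.
Huffman merges: 11/200+49/200→3/10; 249/1000+3/10→549/1000; 451/1000+549/1000→1. L = 1849/1000 ≈ 1.8490.
Efficiency = H/L = 1.7448/1.8490 = 94.4%.

94.4%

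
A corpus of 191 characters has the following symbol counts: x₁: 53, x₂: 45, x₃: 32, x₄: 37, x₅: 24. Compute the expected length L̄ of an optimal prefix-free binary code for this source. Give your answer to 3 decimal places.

Probabilities are the counts divided by 191.
Repeatedly combine the two least-probable nodes; the expected code length is the sum of the merged weights.
merge 24/191 + 32/191 → 56/191
merge 37/191 + 45/191 → 82/191
merge 53/191 + 56/191 → 109/191
merge 82/191 + 109/191 → 1
L = 56/191 + 82/191 + 109/191 + 1 = 438/191 ≈ 2.293 bits/symbol.

2.293 bits/symbol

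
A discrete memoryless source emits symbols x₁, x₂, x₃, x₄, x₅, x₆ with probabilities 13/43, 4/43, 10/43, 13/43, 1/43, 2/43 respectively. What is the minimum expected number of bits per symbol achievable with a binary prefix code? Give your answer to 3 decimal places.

2.233 bits/symbol

Repeatedly combine the two least-probable nodes; the expected code length is the sum of the merged weights.
merge 1/43 + 2/43 → 3/43
merge 3/43 + 4/43 → 7/43
merge 7/43 + 10/43 → 17/43
merge 13/43 + 13/43 → 26/43
merge 17/43 + 26/43 → 1
L = 3/43 + 7/43 + 17/43 + 26/43 + 1 = 96/43 ≈ 2.233 bits/symbol.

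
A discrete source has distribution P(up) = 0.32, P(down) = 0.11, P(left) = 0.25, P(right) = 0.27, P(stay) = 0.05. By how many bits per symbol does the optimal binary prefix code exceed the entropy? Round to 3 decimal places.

0.058 bits

Entropy H = −Σ p log₂ p ≈ 2.1024 bits.
Huffman merges: 1/20+11/100→4/25; 4/25+1/4→41/100; 27/100+8/25→59/100; 41/100+59/100→1. L = 54/25 ≈ 2.1600.
L − H = 2.1600 − 2.1024 = 0.058 bits.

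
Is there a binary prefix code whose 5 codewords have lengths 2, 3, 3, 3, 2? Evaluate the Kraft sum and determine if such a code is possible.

With common denominator 2^3 = 8: Σ 2^(−ℓᵢ) = 2/8 + 1/8 + 1/8 + 1/8 + 2/8 = 7/8 = 0.875.
Kraft's inequality requires Σ ≤ 1; here Σ = 0.875 ≤ 1, so such a prefix code exists.

0.875; yes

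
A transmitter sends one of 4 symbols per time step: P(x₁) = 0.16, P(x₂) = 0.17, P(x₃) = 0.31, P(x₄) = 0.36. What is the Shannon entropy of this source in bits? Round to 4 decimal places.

H = −Σ pᵢ log₂ pᵢ.
−0.16·log₂(0.16) = 0.4230
−0.17·log₂(0.17) = 0.4346
−0.31·log₂(0.31) = 0.5238
−0.36·log₂(0.36) = 0.5306
Sum ≈ 1.9120 → 1.9120 bits.

1.9120 bits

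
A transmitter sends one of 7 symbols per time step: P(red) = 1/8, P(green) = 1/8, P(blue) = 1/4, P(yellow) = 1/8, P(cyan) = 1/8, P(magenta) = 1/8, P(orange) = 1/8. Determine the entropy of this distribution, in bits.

2.75 bits

Each probability is a power of 1/2, so log₂(1/p) is an integer.
H = Σ p·log₂(1/p) = 1/8·3 + 1/8·3 + 1/4·2 + 1/8·3 + 1/8·3 + 1/8·3 + 1/8·3 = 2.75 bits.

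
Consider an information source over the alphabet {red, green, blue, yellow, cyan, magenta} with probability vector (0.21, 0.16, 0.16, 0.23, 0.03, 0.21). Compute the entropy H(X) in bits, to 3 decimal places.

2.431 bits

H = −Σ pᵢ log₂ pᵢ.
−0.21·log₂(0.21) = 0.4728
−0.16·log₂(0.16) = 0.4230
−0.16·log₂(0.16) = 0.4230
−0.23·log₂(0.23) = 0.4877
−0.03·log₂(0.03) = 0.1518
−0.21·log₂(0.21) = 0.4728
Sum ≈ 2.4311 → 2.431 bits.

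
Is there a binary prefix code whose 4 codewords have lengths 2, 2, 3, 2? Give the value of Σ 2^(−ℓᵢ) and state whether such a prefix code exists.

With common denominator 2^3 = 8: Σ 2^(−ℓᵢ) = 2/8 + 2/8 + 1/8 + 2/8 = 7/8 = 0.875.
Kraft's inequality requires Σ ≤ 1; here Σ = 0.875 ≤ 1, so such a prefix code exists.

0.875; yes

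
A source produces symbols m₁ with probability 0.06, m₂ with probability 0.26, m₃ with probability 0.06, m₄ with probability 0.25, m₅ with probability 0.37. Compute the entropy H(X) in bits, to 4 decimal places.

2.0231 bits

H = −Σ pᵢ log₂ pᵢ.
−0.06·log₂(0.06) = 0.2435
−0.26·log₂(0.26) = 0.5053
−0.06·log₂(0.06) = 0.2435
−0.25·log₂(0.25) = 0.5000
−0.37·log₂(0.37) = 0.5307
Sum ≈ 2.0231 → 2.0231 bits.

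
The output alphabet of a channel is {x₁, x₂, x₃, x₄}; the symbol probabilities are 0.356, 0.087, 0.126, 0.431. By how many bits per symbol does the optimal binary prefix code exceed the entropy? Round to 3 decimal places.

Entropy H = −Σ p log₂ p ≈ 1.7368 bits.
Huffman merges: 87/1000+63/500→213/1000; 213/1000+89/250→569/1000; 431/1000+569/1000→1. L = 891/500 ≈ 1.7820.
L − H = 1.7820 − 1.7368 = 0.045 bits.

0.045 bits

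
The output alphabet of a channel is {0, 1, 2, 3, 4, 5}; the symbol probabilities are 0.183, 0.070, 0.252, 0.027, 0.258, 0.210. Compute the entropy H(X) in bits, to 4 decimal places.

H = −Σ pᵢ log₂ pᵢ.
−0.183·log₂(0.183) = 0.4484
−0.070·log₂(0.070) = 0.2686
−0.252·log₂(0.252) = 0.5011
−0.027·log₂(0.027) = 0.1407
−0.258·log₂(0.258) = 0.5043
−0.210·log₂(0.210) = 0.4728
Sum ≈ 2.3358 → 2.3358 bits.

2.3358 bits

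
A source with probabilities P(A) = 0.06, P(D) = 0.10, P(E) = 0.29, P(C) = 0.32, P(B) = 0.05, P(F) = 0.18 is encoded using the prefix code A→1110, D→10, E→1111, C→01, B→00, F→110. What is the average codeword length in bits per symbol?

2.88 bits/symbol

L̄ = Σ pᵢ·ℓᵢ = 0.06·4 + 0.10·2 + 0.29·4 + 0.32·2 + 0.05·2 + 0.18·3 = 2.88 bits/symbol.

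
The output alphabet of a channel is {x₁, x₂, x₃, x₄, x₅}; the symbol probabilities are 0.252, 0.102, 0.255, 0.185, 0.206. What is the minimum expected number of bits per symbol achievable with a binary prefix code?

2.287 bits/symbol

Repeatedly combine the two least-probable nodes; the expected code length is the sum of the merged weights.
merge 51/500 + 37/200 → 287/1000
merge 103/500 + 63/250 → 229/500
merge 51/200 + 287/1000 → 271/500
merge 229/500 + 271/500 → 1
L = 287/1000 + 229/500 + 271/500 + 1 = 2287/1000 = 2.287 bits/symbol.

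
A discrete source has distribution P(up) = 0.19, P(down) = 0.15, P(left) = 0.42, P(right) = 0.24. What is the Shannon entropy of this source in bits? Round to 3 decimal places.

H = −Σ pᵢ log₂ pᵢ.
−0.19·log₂(0.19) = 0.4552
−0.15·log₂(0.15) = 0.4105
−0.42·log₂(0.42) = 0.5256
−0.24·log₂(0.24) = 0.4941
Sum ≈ 1.8856 → 1.886 bits.

1.886 bits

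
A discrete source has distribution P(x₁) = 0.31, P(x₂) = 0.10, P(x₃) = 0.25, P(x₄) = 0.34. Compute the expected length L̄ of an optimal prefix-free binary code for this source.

Repeatedly combine the two least-probable nodes; the expected code length is the sum of the merged weights.
merge 1/10 + 1/4 → 7/20
merge 31/100 + 17/50 → 13/20
merge 7/20 + 13/20 → 1
L = 7/20 + 13/20 + 1 = 2 bits/symbol.

2 bits/symbol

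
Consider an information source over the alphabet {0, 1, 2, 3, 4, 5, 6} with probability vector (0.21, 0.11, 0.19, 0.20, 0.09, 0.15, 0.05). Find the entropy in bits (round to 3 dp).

H = −Σ pᵢ log₂ pᵢ.
−0.21·log₂(0.21) = 0.4728
−0.11·log₂(0.11) = 0.3503
−0.19·log₂(0.19) = 0.4552
−0.20·log₂(0.20) = 0.4644
−0.09·log₂(0.09) = 0.3127
−0.15·log₂(0.15) = 0.4105
−0.05·log₂(0.05) = 0.2161
Sum ≈ 2.6820 → 2.682 bits.

2.682 bits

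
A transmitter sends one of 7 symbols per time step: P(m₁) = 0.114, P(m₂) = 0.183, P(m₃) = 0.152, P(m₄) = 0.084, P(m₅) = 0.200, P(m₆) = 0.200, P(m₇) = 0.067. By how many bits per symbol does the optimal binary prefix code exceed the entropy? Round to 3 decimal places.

0.042 bits

Entropy H = −Σ p log₂ p ≈ 2.7089 bits.
Huffman merges: 67/1000+21/250→151/1000; 57/500+151/1000→53/200; 19/125+183/1000→67/200; 1/5+1/5→2/5; 53/200+67/200→3/5; 2/5+3/5→1. L = 2751/1000 ≈ 2.7510.
L − H = 2.7510 − 2.7089 = 0.042 bits.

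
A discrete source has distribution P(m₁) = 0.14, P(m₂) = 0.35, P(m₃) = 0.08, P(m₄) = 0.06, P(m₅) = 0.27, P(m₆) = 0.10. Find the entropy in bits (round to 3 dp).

H = −Σ pᵢ log₂ pᵢ.
−0.14·log₂(0.14) = 0.3971
−0.35·log₂(0.35) = 0.5301
−0.08·log₂(0.08) = 0.2915
−0.06·log₂(0.06) = 0.2435
−0.27·log₂(0.27) = 0.5100
−0.10·log₂(0.10) = 0.3322
Sum ≈ 2.3045 → 2.304 bits.

2.304 bits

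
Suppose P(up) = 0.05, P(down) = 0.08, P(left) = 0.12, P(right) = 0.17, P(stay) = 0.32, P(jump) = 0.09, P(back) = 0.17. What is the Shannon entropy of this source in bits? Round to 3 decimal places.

H = −Σ pᵢ log₂ pᵢ.
−0.05·log₂(0.05) = 0.2161
−0.08·log₂(0.08) = 0.2915
−0.12·log₂(0.12) = 0.3671
−0.17·log₂(0.17) = 0.4346
−0.32·log₂(0.32) = 0.5260
−0.09·log₂(0.09) = 0.3127
−0.17·log₂(0.17) = 0.4346
Sum ≈ 2.5825 → 2.583 bits.

2.583 bits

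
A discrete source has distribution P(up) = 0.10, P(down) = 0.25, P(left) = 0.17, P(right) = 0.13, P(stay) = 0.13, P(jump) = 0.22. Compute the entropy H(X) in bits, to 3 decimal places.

H = −Σ pᵢ log₂ pᵢ.
−0.10·log₂(0.10) = 0.3322
−0.25·log₂(0.25) = 0.5000
−0.17·log₂(0.17) = 0.4346
−0.13·log₂(0.13) = 0.3826
−0.13·log₂(0.13) = 0.3826
−0.22·log₂(0.22) = 0.4806
Sum ≈ 2.5126 → 2.513 bits.

2.513 bits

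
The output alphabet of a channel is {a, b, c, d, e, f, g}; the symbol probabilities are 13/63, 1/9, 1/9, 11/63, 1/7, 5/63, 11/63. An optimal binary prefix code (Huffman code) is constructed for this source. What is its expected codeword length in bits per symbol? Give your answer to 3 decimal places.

2.794 bits/symbol

Repeatedly combine the two least-probable nodes; the expected code length is the sum of the merged weights.
merge 5/63 + 1/9 → 4/21
merge 1/9 + 1/7 → 16/63
merge 11/63 + 11/63 → 22/63
merge 4/21 + 13/63 → 25/63
merge 16/63 + 22/63 → 38/63
merge 25/63 + 38/63 → 1
L = 4/21 + 16/63 + 22/63 + 25/63 + 38/63 + 1 = 176/63 ≈ 2.794 bits/symbol.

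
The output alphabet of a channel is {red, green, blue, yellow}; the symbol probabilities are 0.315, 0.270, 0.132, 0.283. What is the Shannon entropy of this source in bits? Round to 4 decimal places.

H = −Σ pᵢ log₂ pᵢ.
−0.315·log₂(0.315) = 0.5250
−0.270·log₂(0.270) = 0.5100
−0.132·log₂(0.132) = 0.3856
−0.283·log₂(0.283) = 0.5154
Sum ≈ 1.9360 → 1.9360 bits.

1.9360 bits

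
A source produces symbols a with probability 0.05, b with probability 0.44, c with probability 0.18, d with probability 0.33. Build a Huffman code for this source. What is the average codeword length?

Repeatedly combine the two least-probable nodes; the expected code length is the sum of the merged weights.
merge 1/20 + 9/50 → 23/100
merge 23/100 + 33/100 → 14/25
merge 11/25 + 14/25 → 1
L = 23/100 + 14/25 + 1 = 179/100 = 1.79 bits/symbol.

1.79 bits/symbol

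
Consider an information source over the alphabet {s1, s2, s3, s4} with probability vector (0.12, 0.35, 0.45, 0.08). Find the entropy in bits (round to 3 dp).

H = −Σ pᵢ log₂ pᵢ.
−0.12·log₂(0.12) = 0.3671
−0.35·log₂(0.35) = 0.5301
−0.45·log₂(0.45) = 0.5184
−0.08·log₂(0.08) = 0.2915
Sum ≈ 1.7071 → 1.707 bits.

1.707 bits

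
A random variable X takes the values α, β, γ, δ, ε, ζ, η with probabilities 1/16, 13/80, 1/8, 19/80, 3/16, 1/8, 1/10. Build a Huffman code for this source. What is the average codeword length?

Repeatedly combine the two least-probable nodes; the expected code length is the sum of the merged weights.
merge 1/16 + 1/10 → 13/80
merge 1/8 + 1/8 → 1/4
merge 13/80 + 13/80 → 13/40
merge 3/16 + 19/80 → 17/40
merge 1/4 + 13/40 → 23/40
merge 17/40 + 23/40 → 1
L = 13/80 + 1/4 + 13/40 + 17/40 + 23/40 + 1 = 219/80 = 2.7375 bits/symbol.

2.7375 bits/symbol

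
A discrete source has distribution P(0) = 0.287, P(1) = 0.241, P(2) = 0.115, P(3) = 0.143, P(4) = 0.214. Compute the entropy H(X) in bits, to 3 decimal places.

H = −Σ pᵢ log₂ pᵢ.
−0.287·log₂(0.287) = 0.5169
−0.241·log₂(0.241) = 0.4947
−0.115·log₂(0.115) = 0.3588
−0.143·log₂(0.143) = 0.4012
−0.214·log₂(0.214) = 0.4760
Sum ≈ 2.2477 → 2.248 bits.

2.248 bits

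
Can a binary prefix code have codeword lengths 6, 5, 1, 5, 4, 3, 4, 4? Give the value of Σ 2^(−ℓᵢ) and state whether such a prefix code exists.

0.890625; yes

With common denominator 2^6 = 64: Σ 2^(−ℓᵢ) = 1/64 + 2/64 + 32/64 + 2/64 + 4/64 + 8/64 + 4/64 + 4/64 = 57/64 = 0.890625.
Kraft's inequality requires Σ ≤ 1; here Σ = 0.890625 ≤ 1, so such a prefix code exists.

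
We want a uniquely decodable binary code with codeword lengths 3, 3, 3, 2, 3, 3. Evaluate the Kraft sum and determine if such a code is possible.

With common denominator 2^3 = 8: Σ 2^(−ℓᵢ) = 1/8 + 1/8 + 1/8 + 2/8 + 1/8 + 1/8 = 7/8 = 0.875.
Kraft's inequality requires Σ ≤ 1; here Σ = 0.875 ≤ 1, so such a prefix code exists.

0.875; yes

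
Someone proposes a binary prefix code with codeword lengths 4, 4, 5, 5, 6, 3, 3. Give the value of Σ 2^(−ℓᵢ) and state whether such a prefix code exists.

With common denominator 2^6 = 64: Σ 2^(−ℓᵢ) = 4/64 + 4/64 + 2/64 + 2/64 + 1/64 + 8/64 + 8/64 = 29/64 = 0.453125.
Kraft's inequality requires Σ ≤ 1; here Σ = 0.453125 ≤ 1, so such a prefix code exists.

0.453125; yes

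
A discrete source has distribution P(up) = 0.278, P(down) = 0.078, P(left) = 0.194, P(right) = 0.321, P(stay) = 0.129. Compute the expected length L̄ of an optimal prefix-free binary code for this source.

Repeatedly combine the two least-probable nodes; the expected code length is the sum of the merged weights.
merge 39/500 + 129/1000 → 207/1000
merge 97/500 + 207/1000 → 401/1000
merge 139/500 + 321/1000 → 599/1000
merge 401/1000 + 599/1000 → 1
L = 207/1000 + 401/1000 + 599/1000 + 1 = 2207/1000 = 2.207 bits/symbol.

2.207 bits/symbol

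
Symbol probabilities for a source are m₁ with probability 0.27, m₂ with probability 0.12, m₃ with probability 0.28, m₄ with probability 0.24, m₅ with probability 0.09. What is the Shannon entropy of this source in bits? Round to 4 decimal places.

2.1981 bits

H = −Σ pᵢ log₂ pᵢ.
−0.27·log₂(0.27) = 0.5100
−0.12·log₂(0.12) = 0.3671
−0.28·log₂(0.28) = 0.5142
−0.24·log₂(0.24) = 0.4941
−0.09·log₂(0.09) = 0.3127
Sum ≈ 2.1981 → 2.1981 bits.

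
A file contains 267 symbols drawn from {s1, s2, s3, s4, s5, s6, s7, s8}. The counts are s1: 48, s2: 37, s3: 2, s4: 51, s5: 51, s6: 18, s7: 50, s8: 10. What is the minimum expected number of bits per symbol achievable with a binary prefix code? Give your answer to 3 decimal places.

Probabilities are the counts divided by 267.
Repeatedly combine the two least-probable nodes; the expected code length is the sum of the merged weights.
merge 2/267 + 10/267 → 4/89
merge 4/89 + 6/89 → 10/89
merge 10/89 + 37/267 → 67/267
merge 16/89 + 50/267 → 98/267
merge 17/89 + 17/89 → 34/89
merge 67/267 + 98/267 → 55/89
merge 34/89 + 55/89 → 1
L = 4/89 + 10/89 + 67/267 + 98/267 + 34/89 + 55/89 + 1 = 247/89 ≈ 2.775 bits/symbol.

2.775 bits/symbol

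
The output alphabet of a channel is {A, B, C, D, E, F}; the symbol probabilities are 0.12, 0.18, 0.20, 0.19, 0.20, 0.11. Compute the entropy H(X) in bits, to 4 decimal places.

H = −Σ pᵢ log₂ pᵢ.
−0.12·log₂(0.12) = 0.3671
−0.18·log₂(0.18) = 0.4453
−0.20·log₂(0.20) = 0.4644
−0.19·log₂(0.19) = 0.4552
−0.20·log₂(0.20) = 0.4644
−0.11·log₂(0.11) = 0.3503
Sum ≈ 2.5467 → 2.5467 bits.

2.5467 bits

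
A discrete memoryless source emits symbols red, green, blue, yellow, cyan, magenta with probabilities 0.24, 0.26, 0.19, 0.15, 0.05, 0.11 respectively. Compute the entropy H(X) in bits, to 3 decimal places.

H = −Σ pᵢ log₂ pᵢ.
−0.24·log₂(0.24) = 0.4941
−0.26·log₂(0.26) = 0.5053
−0.19·log₂(0.19) = 0.4552
−0.15·log₂(0.15) = 0.4105
−0.05·log₂(0.05) = 0.2161
−0.11·log₂(0.11) = 0.3503
Sum ≈ 2.4316 → 2.432 bits.

2.432 bits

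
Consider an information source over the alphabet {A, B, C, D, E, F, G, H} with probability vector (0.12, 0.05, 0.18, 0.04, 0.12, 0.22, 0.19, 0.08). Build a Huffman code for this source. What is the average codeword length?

Repeatedly combine the two least-probable nodes; the expected code length is the sum of the merged weights.
merge 1/25 + 1/20 → 9/100
merge 2/25 + 9/100 → 17/100
merge 3/25 + 3/25 → 6/25
merge 17/100 + 9/50 → 7/20
merge 19/100 + 11/50 → 41/100
merge 6/25 + 7/20 → 59/100
merge 41/100 + 59/100 → 1
L = 9/100 + 17/100 + 6/25 + 7/20 + 41/100 + 59/100 + 1 = 57/20 = 2.85 bits/symbol.

2.85 bits/symbol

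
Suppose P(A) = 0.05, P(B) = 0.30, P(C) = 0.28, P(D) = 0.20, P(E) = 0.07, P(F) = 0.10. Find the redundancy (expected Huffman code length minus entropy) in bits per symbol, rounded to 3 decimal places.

Entropy H = −Σ p log₂ p ≈ 2.3165 bits.
Huffman merges: 1/20+7/100→3/25; 1/10+3/25→11/50; 1/5+11/50→21/50; 7/25+3/10→29/50; 21/50+29/50→1. L = 117/50 ≈ 2.3400.
L − H = 2.3400 − 2.3165 = 0.023 bits.

0.023 bits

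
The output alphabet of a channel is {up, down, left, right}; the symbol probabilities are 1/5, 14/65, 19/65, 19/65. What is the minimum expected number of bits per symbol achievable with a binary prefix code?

Repeatedly combine the two least-probable nodes; the expected code length is the sum of the merged weights.
merge 1/5 + 14/65 → 27/65
merge 19/65 + 19/65 → 38/65
merge 27/65 + 38/65 → 1
L = 27/65 + 38/65 + 1 = 2 bits/symbol.

2 bits/symbol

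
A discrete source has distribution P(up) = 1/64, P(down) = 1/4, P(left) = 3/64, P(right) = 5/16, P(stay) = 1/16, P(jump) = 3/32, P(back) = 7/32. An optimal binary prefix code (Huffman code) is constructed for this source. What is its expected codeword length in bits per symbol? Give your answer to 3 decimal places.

2.406 bits/symbol

Repeatedly combine the two least-probable nodes; the expected code length is the sum of the merged weights.
merge 1/64 + 3/64 → 1/16
merge 1/16 + 1/16 → 1/8
merge 3/32 + 1/8 → 7/32
merge 7/32 + 7/32 → 7/16
merge 1/4 + 5/16 → 9/16
merge 7/16 + 9/16 → 1
L = 1/16 + 1/8 + 7/32 + 7/16 + 9/16 + 1 = 77/32 ≈ 2.406 bits/symbol.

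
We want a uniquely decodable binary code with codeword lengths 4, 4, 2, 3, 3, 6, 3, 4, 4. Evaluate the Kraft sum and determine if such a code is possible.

With common denominator 2^6 = 64: Σ 2^(−ℓᵢ) = 4/64 + 4/64 + 16/64 + 8/64 + 8/64 + 1/64 + 8/64 + 4/64 + 4/64 = 57/64 = 0.890625.
Kraft's inequality requires Σ ≤ 1; here Σ = 0.890625 ≤ 1, so such a prefix code exists.

0.890625; yes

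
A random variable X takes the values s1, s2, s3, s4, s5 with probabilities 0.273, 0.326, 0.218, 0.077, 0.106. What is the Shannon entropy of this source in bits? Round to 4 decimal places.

H = −Σ pᵢ log₂ pᵢ.
−0.273·log₂(0.273) = 0.5113
−0.326·log₂(0.326) = 0.5272
−0.218·log₂(0.218) = 0.4791
−0.077·log₂(0.077) = 0.2848
−0.106·log₂(0.106) = 0.3432
Sum ≈ 2.1456 → 2.1456 bits.

2.1456 bits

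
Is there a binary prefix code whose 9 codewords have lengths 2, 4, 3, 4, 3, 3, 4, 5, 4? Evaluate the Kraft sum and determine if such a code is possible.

With common denominator 2^5 = 32: Σ 2^(−ℓᵢ) = 8/32 + 2/32 + 4/32 + 2/32 + 4/32 + 4/32 + 2/32 + 1/32 + 2/32 = 29/32 = 0.90625.
Kraft's inequality requires Σ ≤ 1; here Σ = 0.90625 ≤ 1, so such a prefix code exists.

0.90625; yes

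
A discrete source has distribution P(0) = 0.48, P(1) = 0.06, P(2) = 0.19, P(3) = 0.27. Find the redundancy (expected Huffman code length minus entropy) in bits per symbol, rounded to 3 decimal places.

Entropy H = −Σ p log₂ p ≈ 1.7171 bits.
Huffman merges: 3/50+19/100→1/4; 1/4+27/100→13/25; 12/25+13/25→1. L = 177/100 ≈ 1.7700.
L − H = 1.7700 − 1.7171 = 0.053 bits.

0.053 bits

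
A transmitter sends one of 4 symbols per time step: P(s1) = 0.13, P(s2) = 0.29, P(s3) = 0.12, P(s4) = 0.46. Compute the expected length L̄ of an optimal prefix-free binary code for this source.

1.79 bits/symbol

Repeatedly combine the two least-probable nodes; the expected code length is the sum of the merged weights.
merge 3/25 + 13/100 → 1/4
merge 1/4 + 29/100 → 27/50
merge 23/50 + 27/50 → 1
L = 1/4 + 27/50 + 1 = 179/100 = 1.79 bits/symbol.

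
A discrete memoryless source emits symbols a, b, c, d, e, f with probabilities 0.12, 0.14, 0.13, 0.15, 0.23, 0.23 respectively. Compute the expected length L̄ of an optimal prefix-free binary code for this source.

2.54 bits/symbol

Repeatedly combine the two least-probable nodes; the expected code length is the sum of the merged weights.
merge 3/25 + 13/100 → 1/4
merge 7/50 + 3/20 → 29/100
merge 23/100 + 23/100 → 23/50
merge 1/4 + 29/100 → 27/50
merge 23/50 + 27/50 → 1
L = 1/4 + 29/100 + 23/50 + 27/50 + 1 = 127/50 = 2.54 bits/symbol.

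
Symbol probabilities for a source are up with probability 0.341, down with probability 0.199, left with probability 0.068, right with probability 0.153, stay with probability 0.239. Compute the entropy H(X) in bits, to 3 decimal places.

2.164 bits

H = −Σ pᵢ log₂ pᵢ.
−0.341·log₂(0.341) = 0.5293
−0.199·log₂(0.199) = 0.4635
−0.068·log₂(0.068) = 0.2637
−0.153·log₂(0.153) = 0.4144
−0.239·log₂(0.239) = 0.4935
Sum ≈ 2.1644 → 2.164 bits.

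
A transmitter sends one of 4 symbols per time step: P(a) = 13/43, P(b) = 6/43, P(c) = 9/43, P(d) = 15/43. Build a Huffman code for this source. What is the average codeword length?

2 bits/symbol

Repeatedly combine the two least-probable nodes; the expected code length is the sum of the merged weights.
merge 6/43 + 9/43 → 15/43
merge 13/43 + 15/43 → 28/43
merge 15/43 + 28/43 → 1
L = 15/43 + 28/43 + 1 = 2 bits/symbol.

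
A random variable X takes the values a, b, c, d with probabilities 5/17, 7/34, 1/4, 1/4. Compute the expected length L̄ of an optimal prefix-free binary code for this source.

2 bits/symbol

Repeatedly combine the two least-probable nodes; the expected code length is the sum of the merged weights.
merge 7/34 + 1/4 → 31/68
merge 1/4 + 5/17 → 37/68
merge 31/68 + 37/68 → 1
L = 31/68 + 37/68 + 1 = 2 bits/symbol.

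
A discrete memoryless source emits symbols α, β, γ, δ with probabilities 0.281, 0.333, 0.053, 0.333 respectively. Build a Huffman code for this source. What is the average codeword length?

Repeatedly combine the two least-probable nodes; the expected code length is the sum of the merged weights.
merge 53/1000 + 281/1000 → 167/500
merge 333/1000 + 333/1000 → 333/500
merge 167/500 + 333/500 → 1
L = 167/500 + 333/500 + 1 = 2 bits/symbol.

2 bits/symbol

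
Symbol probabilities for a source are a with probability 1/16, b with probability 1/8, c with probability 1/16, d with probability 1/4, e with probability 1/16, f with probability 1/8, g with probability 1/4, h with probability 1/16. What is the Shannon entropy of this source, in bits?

Each probability is a power of 1/2, so log₂(1/p) is an integer.
H = Σ p·log₂(1/p) = 1/16·4 + 1/8·3 + 1/16·4 + 1/4·2 + 1/16·4 + 1/8·3 + 1/4·2 + 1/16·4 = 2.75 bits.

2.75 bits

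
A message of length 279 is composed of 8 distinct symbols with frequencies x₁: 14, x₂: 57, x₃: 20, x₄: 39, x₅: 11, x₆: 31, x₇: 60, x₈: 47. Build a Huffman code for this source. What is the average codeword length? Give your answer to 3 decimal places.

2.832 bits/symbol

Probabilities are the counts divided by 279.
Repeatedly combine the two least-probable nodes; the expected code length is the sum of the merged weights.
merge 11/279 + 14/279 → 25/279
merge 20/279 + 25/279 → 5/31
merge 1/9 + 13/93 → 70/279
merge 5/31 + 47/279 → 92/279
merge 19/93 + 20/93 → 13/31
merge 70/279 + 92/279 → 18/31
merge 13/31 + 18/31 → 1
L = 25/279 + 5/31 + 70/279 + 92/279 + 13/31 + 18/31 + 1 = 790/279 ≈ 2.832 bits/symbol.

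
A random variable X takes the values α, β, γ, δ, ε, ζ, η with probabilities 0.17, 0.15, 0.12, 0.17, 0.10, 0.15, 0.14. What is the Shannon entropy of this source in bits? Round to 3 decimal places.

H = −Σ pᵢ log₂ pᵢ.
−0.17·log₂(0.17) = 0.4346
−0.15·log₂(0.15) = 0.4105
−0.12·log₂(0.12) = 0.3671
−0.17·log₂(0.17) = 0.4346
−0.10·log₂(0.10) = 0.3322
−0.15·log₂(0.15) = 0.4105
−0.14·log₂(0.14) = 0.3971
Sum ≈ 2.7866 → 2.787 bits.

2.787 bits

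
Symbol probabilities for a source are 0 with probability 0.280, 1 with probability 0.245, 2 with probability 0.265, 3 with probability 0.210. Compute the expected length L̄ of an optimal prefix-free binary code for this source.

2 bits/symbol

Repeatedly combine the two least-probable nodes; the expected code length is the sum of the merged weights.
merge 21/100 + 49/200 → 91/200
merge 53/200 + 7/25 → 109/200
merge 91/200 + 109/200 → 1
L = 91/200 + 109/200 + 1 = 2 bits/symbol.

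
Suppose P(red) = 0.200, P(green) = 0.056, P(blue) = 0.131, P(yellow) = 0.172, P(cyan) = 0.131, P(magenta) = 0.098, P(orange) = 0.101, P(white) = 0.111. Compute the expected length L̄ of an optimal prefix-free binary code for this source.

2.954 bits/symbol

Repeatedly combine the two least-probable nodes; the expected code length is the sum of the merged weights.
merge 7/125 + 49/500 → 77/500
merge 101/1000 + 111/1000 → 53/250
merge 131/1000 + 131/1000 → 131/500
merge 77/500 + 43/250 → 163/500
merge 1/5 + 53/250 → 103/250
merge 131/500 + 163/500 → 147/250
merge 103/250 + 147/250 → 1
L = 77/500 + 53/250 + 131/500 + 163/500 + 103/250 + 147/250 + 1 = 1477/500 = 2.954 bits/symbol.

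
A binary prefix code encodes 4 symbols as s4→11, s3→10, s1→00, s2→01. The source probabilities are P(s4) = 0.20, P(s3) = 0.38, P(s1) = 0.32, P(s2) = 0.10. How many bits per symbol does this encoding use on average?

2 bits/symbol

L̄ = Σ pᵢ·ℓᵢ = 0.20·2 + 0.38·2 + 0.32·2 + 0.10·2 = 2 bits/symbol.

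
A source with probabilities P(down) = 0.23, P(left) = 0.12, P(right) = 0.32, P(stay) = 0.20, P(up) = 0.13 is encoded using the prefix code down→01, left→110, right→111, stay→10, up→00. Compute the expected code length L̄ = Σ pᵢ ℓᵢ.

L̄ = Σ pᵢ·ℓᵢ = 0.23·2 + 0.12·3 + 0.32·3 + 0.20·2 + 0.13·2 = 2.44 bits/symbol.

2.44 bits/symbol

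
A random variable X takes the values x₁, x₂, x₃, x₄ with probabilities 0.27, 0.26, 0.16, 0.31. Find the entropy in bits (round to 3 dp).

H = −Σ pᵢ log₂ pᵢ.
−0.27·log₂(0.27) = 0.5100
−0.26·log₂(0.26) = 0.5053
−0.16·log₂(0.16) = 0.4230
−0.31·log₂(0.31) = 0.5238
Sum ≈ 1.9621 → 1.962 bits.

1.962 bits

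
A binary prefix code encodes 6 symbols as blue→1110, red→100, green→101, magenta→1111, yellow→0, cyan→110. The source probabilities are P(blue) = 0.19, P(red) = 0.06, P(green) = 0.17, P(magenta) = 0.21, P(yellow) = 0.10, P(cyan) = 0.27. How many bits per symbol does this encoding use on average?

L̄ = Σ pᵢ·ℓᵢ = 0.19·4 + 0.06·3 + 0.17·3 + 0.21·4 + 0.10·1 + 0.27·3 = 3.2 bits/symbol.

3.2 bits/symbol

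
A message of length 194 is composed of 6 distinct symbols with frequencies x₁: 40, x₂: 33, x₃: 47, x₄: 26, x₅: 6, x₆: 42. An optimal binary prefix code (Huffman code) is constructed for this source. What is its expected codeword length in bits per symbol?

Probabilities are the counts divided by 194.
Repeatedly combine the two least-probable nodes; the expected code length is the sum of the merged weights.
merge 3/97 + 13/97 → 16/97
merge 16/97 + 33/194 → 65/194
merge 20/97 + 21/97 → 41/97
merge 47/194 + 65/194 → 56/97
merge 41/97 + 56/97 → 1
L = 16/97 + 65/194 + 41/97 + 56/97 + 1 = 5/2 = 2.5 bits/symbol.

2.5 bits/symbol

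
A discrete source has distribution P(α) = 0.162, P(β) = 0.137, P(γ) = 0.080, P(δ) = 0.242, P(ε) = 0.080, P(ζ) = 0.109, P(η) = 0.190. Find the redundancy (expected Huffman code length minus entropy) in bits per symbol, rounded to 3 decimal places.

0.028 bits

Entropy H = −Σ p log₂ p ≈ 2.7004 bits.
Huffman merges: 2/25+2/25→4/25; 109/1000+137/1000→123/500; 4/25+81/500→161/500; 19/100+121/500→54/125; 123/500+161/500→71/125; 54/125+71/125→1. L = 341/125 ≈ 2.7280.
L − H = 2.7280 − 2.7004 = 0.028 bits.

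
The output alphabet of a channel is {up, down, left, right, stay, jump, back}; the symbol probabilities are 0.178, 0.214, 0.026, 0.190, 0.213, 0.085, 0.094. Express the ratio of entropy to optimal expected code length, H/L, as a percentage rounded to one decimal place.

97.2%

Entropy H = −Σ p log₂ p ≈ 2.6095 bits.
Huffman merges: 13/500+17/200→111/1000; 47/500+111/1000→41/200; 89/500+19/100→46/125; 41/200+213/1000→209/500; 107/500+46/125→291/500; 209/500+291/500→1. L = 671/250 ≈ 2.6840.
Efficiency = H/L = 2.6095/2.6840 = 97.2%.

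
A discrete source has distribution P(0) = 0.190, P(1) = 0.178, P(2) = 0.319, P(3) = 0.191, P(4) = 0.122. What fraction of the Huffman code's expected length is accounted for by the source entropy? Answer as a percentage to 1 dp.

97.9%

Entropy H = −Σ p log₂ p ≈ 2.2507 bits.
Huffman merges: 61/500+89/500→3/10; 19/100+191/1000→381/1000; 3/10+319/1000→619/1000; 381/1000+619/1000→1. L = 23/10 ≈ 2.3000.
Efficiency = H/L = 2.2507/2.3000 = 97.9%.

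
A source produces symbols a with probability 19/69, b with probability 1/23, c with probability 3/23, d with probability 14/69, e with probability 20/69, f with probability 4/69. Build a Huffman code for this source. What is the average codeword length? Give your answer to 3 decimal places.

Repeatedly combine the two least-probable nodes; the expected code length is the sum of the merged weights.
merge 1/23 + 4/69 → 7/69
merge 7/69 + 3/23 → 16/69
merge 14/69 + 16/69 → 10/23
merge 19/69 + 20/69 → 13/23
merge 10/23 + 13/23 → 1
L = 7/69 + 16/69 + 10/23 + 13/23 + 1 = 7/3 ≈ 2.333 bits/symbol.

2.333 bits/symbol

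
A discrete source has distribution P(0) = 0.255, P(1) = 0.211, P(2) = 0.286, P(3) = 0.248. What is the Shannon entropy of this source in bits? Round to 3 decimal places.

H = −Σ pᵢ log₂ pᵢ.
−0.255·log₂(0.255) = 0.5027
−0.211·log₂(0.211) = 0.4736
−0.286·log₂(0.286) = 0.5165
−0.248·log₂(0.248) = 0.4989
Sum ≈ 1.9917 → 1.992 bits.

1.992 bits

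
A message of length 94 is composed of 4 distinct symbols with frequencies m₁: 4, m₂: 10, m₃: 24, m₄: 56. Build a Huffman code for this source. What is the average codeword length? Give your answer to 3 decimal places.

1.553 bits/symbol

Probabilities are the counts divided by 94.
Repeatedly combine the two least-probable nodes; the expected code length is the sum of the merged weights.
merge 2/47 + 5/47 → 7/47
merge 7/47 + 12/47 → 19/47
merge 19/47 + 28/47 → 1
L = 7/47 + 19/47 + 1 = 73/47 ≈ 1.553 bits/symbol.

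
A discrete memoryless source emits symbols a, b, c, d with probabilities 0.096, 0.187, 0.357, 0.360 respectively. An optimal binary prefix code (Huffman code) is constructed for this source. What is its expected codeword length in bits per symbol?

Repeatedly combine the two least-probable nodes; the expected code length is the sum of the merged weights.
merge 12/125 + 187/1000 → 283/1000
merge 283/1000 + 357/1000 → 16/25
merge 9/25 + 16/25 → 1
L = 283/1000 + 16/25 + 1 = 1923/1000 = 1.923 bits/symbol.

1.923 bits/symbol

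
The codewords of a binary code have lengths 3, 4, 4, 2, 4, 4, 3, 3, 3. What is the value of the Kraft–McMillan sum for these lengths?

1

With common denominator 2^4 = 16: Σ 2^(−ℓᵢ) = 2/16 + 1/16 + 1/16 + 4/16 + 1/16 + 1/16 + 2/16 + 2/16 + 2/16 = 16/16 = 1.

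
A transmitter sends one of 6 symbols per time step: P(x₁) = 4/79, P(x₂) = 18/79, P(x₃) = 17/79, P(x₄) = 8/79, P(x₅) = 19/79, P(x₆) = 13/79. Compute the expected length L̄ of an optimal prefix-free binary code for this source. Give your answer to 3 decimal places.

Repeatedly combine the two least-probable nodes; the expected code length is the sum of the merged weights.
merge 4/79 + 8/79 → 12/79
merge 12/79 + 13/79 → 25/79
merge 17/79 + 18/79 → 35/79
merge 19/79 + 25/79 → 44/79
merge 35/79 + 44/79 → 1
L = 12/79 + 25/79 + 35/79 + 44/79 + 1 = 195/79 ≈ 2.468 bits/symbol.

2.468 bits/symbol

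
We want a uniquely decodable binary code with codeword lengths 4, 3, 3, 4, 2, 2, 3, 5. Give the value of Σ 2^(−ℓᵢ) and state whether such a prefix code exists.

With common denominator 2^5 = 32: Σ 2^(−ℓᵢ) = 2/32 + 4/32 + 4/32 + 2/32 + 8/32 + 8/32 + 4/32 + 1/32 = 33/32 = 1.03125.
Kraft's inequality requires Σ ≤ 1; here Σ = 1.03125 > 1, so no such prefix code exists.

1.03125; no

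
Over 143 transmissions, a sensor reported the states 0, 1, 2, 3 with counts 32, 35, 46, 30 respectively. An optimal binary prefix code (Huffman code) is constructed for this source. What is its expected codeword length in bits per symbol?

2 bits/symbol

Probabilities are the counts divided by 143.
Repeatedly combine the two least-probable nodes; the expected code length is the sum of the merged weights.
merge 30/143 + 32/143 → 62/143
merge 35/143 + 46/143 → 81/143
merge 62/143 + 81/143 → 1
L = 62/143 + 81/143 + 1 = 2 bits/symbol.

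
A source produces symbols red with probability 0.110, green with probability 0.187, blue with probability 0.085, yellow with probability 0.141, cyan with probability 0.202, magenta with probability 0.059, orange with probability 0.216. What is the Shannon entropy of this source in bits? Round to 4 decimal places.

2.6880 bits

H = −Σ pᵢ log₂ pᵢ.
−0.110·log₂(0.110) = 0.3503
−0.187·log₂(0.187) = 0.4523
−0.085·log₂(0.085) = 0.3023
−0.141·log₂(0.141) = 0.3985
−0.202·log₂(0.202) = 0.4661
−0.059·log₂(0.059) = 0.2409
−0.216·log₂(0.216) = 0.4776
Sum ≈ 2.6880 → 2.6880 bits.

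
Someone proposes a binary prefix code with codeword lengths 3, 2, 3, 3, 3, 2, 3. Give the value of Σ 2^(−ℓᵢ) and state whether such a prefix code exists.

1.125; no

With common denominator 2^3 = 8: Σ 2^(−ℓᵢ) = 1/8 + 2/8 + 1/8 + 1/8 + 1/8 + 2/8 + 1/8 = 9/8 = 1.125.
Kraft's inequality requires Σ ≤ 1; here Σ = 1.125 > 1, so no such prefix code exists.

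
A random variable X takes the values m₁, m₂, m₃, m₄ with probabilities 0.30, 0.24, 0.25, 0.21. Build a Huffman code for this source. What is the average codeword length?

Repeatedly combine the two least-probable nodes; the expected code length is the sum of the merged weights.
merge 21/100 + 6/25 → 9/20
merge 1/4 + 3/10 → 11/20
merge 9/20 + 11/20 → 1
L = 9/20 + 11/20 + 1 = 2 bits/symbol.

2 bits/symbol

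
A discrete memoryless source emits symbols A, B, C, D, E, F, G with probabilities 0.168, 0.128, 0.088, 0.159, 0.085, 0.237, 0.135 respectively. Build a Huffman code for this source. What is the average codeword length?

2.763 bits/symbol

Repeatedly combine the two least-probable nodes; the expected code length is the sum of the merged weights.
merge 17/200 + 11/125 → 173/1000
merge 16/125 + 27/200 → 263/1000
merge 159/1000 + 21/125 → 327/1000
merge 173/1000 + 237/1000 → 41/100
merge 263/1000 + 327/1000 → 59/100
merge 41/100 + 59/100 → 1
L = 173/1000 + 263/1000 + 327/1000 + 41/100 + 59/100 + 1 = 2763/1000 = 2.763 bits/symbol.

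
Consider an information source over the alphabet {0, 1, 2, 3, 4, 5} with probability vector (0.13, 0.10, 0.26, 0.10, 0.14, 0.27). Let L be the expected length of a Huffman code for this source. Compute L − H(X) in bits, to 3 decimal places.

0.011 bits

Entropy H = −Σ p log₂ p ≈ 2.4594 bits.
Huffman merges: 1/10+1/10→1/5; 13/100+7/50→27/100; 1/5+13/50→23/50; 27/100+27/100→27/50; 23/50+27/50→1. L = 247/100 ≈ 2.4700.
L − H = 2.4700 − 2.4594 = 0.011 bits.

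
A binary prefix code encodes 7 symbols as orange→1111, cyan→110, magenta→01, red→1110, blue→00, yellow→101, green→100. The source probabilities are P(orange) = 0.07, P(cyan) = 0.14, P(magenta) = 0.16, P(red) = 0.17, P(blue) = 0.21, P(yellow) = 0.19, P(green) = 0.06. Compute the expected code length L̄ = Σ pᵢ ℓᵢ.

2.87 bits/symbol

L̄ = Σ pᵢ·ℓᵢ = 0.07·4 + 0.14·3 + 0.16·2 + 0.17·4 + 0.21·2 + 0.19·3 + 0.06·3 = 2.87 bits/symbol.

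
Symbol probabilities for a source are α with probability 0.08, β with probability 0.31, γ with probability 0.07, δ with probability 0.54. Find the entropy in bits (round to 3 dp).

1.564 bits

H = −Σ pᵢ log₂ pᵢ.
−0.08·log₂(0.08) = 0.2915
−0.31·log₂(0.31) = 0.5238
−0.07·log₂(0.07) = 0.2686
−0.54·log₂(0.54) = 0.4800
Sum ≈ 1.5639 → 1.564 bits.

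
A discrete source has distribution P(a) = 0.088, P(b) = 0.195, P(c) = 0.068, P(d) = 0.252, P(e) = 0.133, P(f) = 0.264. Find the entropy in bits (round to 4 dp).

2.4276 bits

H = −Σ pᵢ log₂ pᵢ.
−0.088·log₂(0.088) = 0.3086
−0.195·log₂(0.195) = 0.4599
−0.068·log₂(0.068) = 0.2637
−0.252·log₂(0.252) = 0.5011
−0.133·log₂(0.133) = 0.3871
−0.264·log₂(0.264) = 0.5072
Sum ≈ 2.4276 → 2.4276 bits.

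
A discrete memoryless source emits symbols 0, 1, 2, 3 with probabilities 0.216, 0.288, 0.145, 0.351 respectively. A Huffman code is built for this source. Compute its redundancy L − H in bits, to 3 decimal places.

0.071 bits

Entropy H = −Σ p log₂ p ≈ 1.9289 bits.
Huffman merges: 29/200+27/125→361/1000; 36/125+351/1000→639/1000; 361/1000+639/1000→1. L = 2 ≈ 2.0000.
L − H = 2.0000 − 1.9289 = 0.071 bits.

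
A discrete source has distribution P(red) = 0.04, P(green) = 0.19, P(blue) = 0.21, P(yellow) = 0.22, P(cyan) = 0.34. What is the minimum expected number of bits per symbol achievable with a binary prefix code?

2.23 bits/symbol

Repeatedly combine the two least-probable nodes; the expected code length is the sum of the merged weights.
merge 1/25 + 19/100 → 23/100
merge 21/100 + 11/50 → 43/100
merge 23/100 + 17/50 → 57/100
merge 43/100 + 57/100 → 1
L = 23/100 + 43/100 + 57/100 + 1 = 223/100 = 2.23 bits/symbol.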